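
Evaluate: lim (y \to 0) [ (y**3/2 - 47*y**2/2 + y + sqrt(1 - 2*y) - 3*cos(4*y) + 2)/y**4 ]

Substitution gives 0/0 (the numerator vanishes to order 4).
Expand each term to order y^4: the coefficient of y^4 in √(1 - 2y) is -5/8 and in -3·cos(4y) is -32.
Lower-order terms cancel with the polynomial part, so the numerator is (-261/8)·y^4 + o(y^4), and the limit is (-261/8)/(1) = -261/8.

-261/8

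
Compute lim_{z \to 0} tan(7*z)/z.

7

Substitution gives 0/0.
Since tan(u)/u → 1 as u → 0, tan(7z)/(7z) → 1 and the limit is 7.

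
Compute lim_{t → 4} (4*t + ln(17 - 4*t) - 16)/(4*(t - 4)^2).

Direct substitution gives 0/0.
Apply L'Hôpital: lim (4 - 4/(17 - 4*t))/(8*t - 32), still 0/0.
After 2 applications of L'Hôpital's rule the quotient is (-16/(17 - 4*t)^2)/(8); substituting t = 4 gives -2.

-2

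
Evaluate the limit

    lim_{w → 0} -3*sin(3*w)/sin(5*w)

Substitution gives 0/0.
Divide numerator and denominator by w: sin(3w)/w → 3 and sin(5w)/w → 5, so the limit is -3·3/5 = -9/5.

-9/5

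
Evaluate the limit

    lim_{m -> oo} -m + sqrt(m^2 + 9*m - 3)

An ∞ − ∞ form. Rationalising with the conjugate, the difference becomes (9m - 3) / (√(m^2 + 9*m - 3) + m).
For large m the denominator behaves like 2·m, so the quotient tends to 9/2 = 9/2.

9/2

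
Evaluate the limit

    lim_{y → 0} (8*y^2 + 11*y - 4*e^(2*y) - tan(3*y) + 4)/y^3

Substitution gives 0/0; apply L'Hôpital's rule 3 times.
After differentiating numerator and denominator 3 times the quotient is (-32*e^(2*y) - 162*tan(3*y)^4 - 216*tan(3*y)^2 - 54)/(6); at y = 0 this is -43/3.

-43/3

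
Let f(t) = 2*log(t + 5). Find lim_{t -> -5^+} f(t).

As t → -5⁺, t + 5 → 0⁺ and ln(t + 5) → −∞.
Multiplying by 2 gives -∞.

-∞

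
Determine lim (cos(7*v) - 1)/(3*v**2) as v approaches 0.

-49/6

Direct substitution gives 0/0.
Apply L'Hôpital: lim (-7*sin(7*v))/(6*v), still 0/0.
After 2 applications of L'Hôpital's rule the quotient is (-49*cos(7*v))/(6); substituting v = 0 gives -49/6.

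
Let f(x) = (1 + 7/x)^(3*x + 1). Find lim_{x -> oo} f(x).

Let L be the limit and take ln: ln L = lim (3x + 1)·ln(1 + 7/x) = lim (3x + 1)·(7/x + O(1/x²)) = 21.
Hence L = e^(21).

e^(21)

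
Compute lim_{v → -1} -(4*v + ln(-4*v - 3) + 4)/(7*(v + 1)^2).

Direct substitution gives 0/0.
Apply L'Hôpital: lim (4 - 4/(-4*v - 3))/(-14*v - 14), still 0/0.
After 2 applications of L'Hôpital's rule the quotient is (-16/(-4*v - 3)^2)/(-14); substituting v = -1 gives 8/7.

8/7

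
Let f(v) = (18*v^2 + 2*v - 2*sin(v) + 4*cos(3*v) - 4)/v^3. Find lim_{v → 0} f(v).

Substitution gives 0/0; apply L'Hôpital's rule 3 times.
After differentiating numerator and denominator 3 times the quotient is (108*sin(3*v) + 2*cos(v))/(6); at v = 0 this is 1/3.

1/3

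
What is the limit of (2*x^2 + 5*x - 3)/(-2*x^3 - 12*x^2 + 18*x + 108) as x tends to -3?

Since x = -3 makes numerator and denominator zero, (x + 3) divides both.
Cancelling it gives (2*x - 1)/(-2*x^2 - 6*x + 36); now plug in x = -3 to get -7/36.

-7/36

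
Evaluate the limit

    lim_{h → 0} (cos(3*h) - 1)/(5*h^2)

Direct substitution gives 0/0.
Apply L'Hôpital: lim (-3*sin(3*h))/(10*h), still 0/0.
After 2 applications of L'Hôpital's rule the quotient is (-9*cos(3*h))/(10); substituting h = 0 gives -9/10.

-9/10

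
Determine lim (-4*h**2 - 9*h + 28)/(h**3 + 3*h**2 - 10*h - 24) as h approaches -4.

23/14

At h = -4 both the top and bottom vanish — a removable singularity. Factoring out (h + 4) from each leaves (7 - 4*h)/(h^2 - h - 6), which at h = -4 equals 23/14.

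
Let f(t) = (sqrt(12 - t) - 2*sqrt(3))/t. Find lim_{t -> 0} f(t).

-√(3)/12

Substitution gives 0/0. Multiply numerator and denominator by the conjugate √(12 - t) + √12.
The numerator becomes (12 - t) − 12 = -t, so the expression simplifies to -1/(√(12 - t) + √12).
Letting t → 0 gives -1/(2√12) = -√(3)/12.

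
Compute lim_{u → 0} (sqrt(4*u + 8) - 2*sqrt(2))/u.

√(2)/2

Substitution gives 0/0. Multiply numerator and denominator by the conjugate √(8 + 4u) + √8.
The numerator becomes (8 + 4u) − 8 = 4u, so the expression simplifies to 4/(√(8 + 4u) + √8).
Letting u → 0 gives 4/(2√8) = √(2)/2.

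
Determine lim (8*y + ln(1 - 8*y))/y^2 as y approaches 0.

Direct substitution gives 0/0.
Apply L'Hôpital: lim (8 - 8/(1 - 8*y))/(2*y), still 0/0.
After 2 applications of L'Hôpital's rule the quotient is (-64/(1 - 8*y)^2)/(2); substituting y = 0 gives -32.

-32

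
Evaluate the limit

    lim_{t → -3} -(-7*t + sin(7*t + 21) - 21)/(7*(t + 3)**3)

Direct substitution gives 0/0.
Apply L'Hôpital: lim (7*cos(7*t + 21) - 7)/(-21*(t + 3)^2), still 0/0.
Apply L'Hôpital: lim (-49*sin(7*t + 21))/(-42*t - 126), still 0/0.
After 3 applications of L'Hôpital's rule the quotient is (-343*cos(7*t + 21))/(-42); substituting t = -3 gives 49/6.

49/6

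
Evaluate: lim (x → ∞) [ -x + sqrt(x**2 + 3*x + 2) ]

An ∞ − ∞ form. Rationalising with the conjugate, the difference becomes (3x + 2) / (√(x^2 + 3*x + 2) + x).
For large x the denominator behaves like 2·x, so the quotient tends to 3/2 = 3/2.

3/2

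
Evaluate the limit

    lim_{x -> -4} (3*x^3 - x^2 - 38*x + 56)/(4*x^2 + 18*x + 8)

-57/7

At x = -4 both the top and bottom vanish — a removable singularity. Factoring out (x + 4) from each leaves (3*x^2 - 13*x + 14)/(4*x + 2), which at x = -4 equals -57/7.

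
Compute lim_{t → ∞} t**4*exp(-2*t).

Write as t^4/e^{2t}, an ∞/∞ form.
Exponential growth dominates any polynomial, so repeated L'Hôpital (or the standard result) gives 0.

0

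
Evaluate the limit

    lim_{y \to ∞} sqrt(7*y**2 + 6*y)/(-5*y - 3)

-√(7)/5

For large |y|, √(7*y^2 + 6*y) ≈ √7·|y| and the denominator ≈ -5y.
Since y → +∞, |y| = y, giving √7/(-5) = -√(7)/5.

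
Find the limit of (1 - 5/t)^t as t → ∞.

e^(-5)

Let L be the limit and take ln: ln L = lim (t)·ln(1 - 5/t) = lim (t)·(-5/t + O(1/t²)) = -5.
Hence L = e^(-5).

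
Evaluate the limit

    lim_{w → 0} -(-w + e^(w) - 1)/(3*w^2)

Direct substitution gives 0/0.
Apply L'Hôpital: lim (e^(w) - 1)/(-6*w), still 0/0.
After 2 applications of L'Hôpital's rule the quotient is (e^(w))/(-6); substituting w = 0 gives -1/6.

-1/6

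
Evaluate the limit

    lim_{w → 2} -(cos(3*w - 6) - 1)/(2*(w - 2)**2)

9/4

Direct substitution gives 0/0.
Apply L'Hôpital: lim (-3*sin(3*w - 6))/(8 - 4*w), still 0/0.
After 2 applications of L'Hôpital's rule the quotient is (-9*cos(3*w - 6))/(-4); substituting w = 2 gives 9/4.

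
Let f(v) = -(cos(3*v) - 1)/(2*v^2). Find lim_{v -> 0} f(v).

Direct substitution gives 0/0.
Apply L'Hôpital: lim (-3*sin(3*v))/(-4*v), still 0/0.
After 2 applications of L'Hôpital's rule the quotient is (-9*cos(3*v))/(-4); substituting v = 0 gives 9/4.

9/4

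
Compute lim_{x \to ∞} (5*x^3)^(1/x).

Base → ∞ and exponent → 0: an ∞^0 form.
Take logs: (1/x)·ln(5·x^3) = (ln 5 + 3·ln x)/x → 0.
So the limit is e^0 = 1.

1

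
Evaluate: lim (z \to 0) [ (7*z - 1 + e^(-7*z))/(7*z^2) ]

Direct substitution gives 0/0.
Apply L'Hôpital: lim (7 - 7*e^(-7*z))/(14*z), still 0/0.
After 2 applications of L'Hôpital's rule the quotient is (49*e^(-7*z))/(14); substituting z = 0 gives 7/2.

7/2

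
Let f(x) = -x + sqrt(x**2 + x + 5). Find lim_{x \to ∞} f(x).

An ∞ − ∞ form. Rationalising with the conjugate, the difference becomes (x + 5) / (√(x^2 + x + 5) + x).
For large x the denominator behaves like 2·x, so the quotient tends to 1/2 = 1/2.

1/2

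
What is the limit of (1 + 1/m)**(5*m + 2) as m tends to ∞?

Write it as [(1 + 1/m)^m]^(5) · (1 + 1/m)^(2). The bracketed term tends to e^(1) and the second factor to 1, so the limit is e^(5).

e^(5)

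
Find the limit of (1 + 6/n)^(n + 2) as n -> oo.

Let L be the limit and take ln: ln L = lim (n + 2)·ln(1 + 6/n) = lim (n + 2)·(6/n + O(1/n²)) = 6.
Hence L = e^(6).

e^(6)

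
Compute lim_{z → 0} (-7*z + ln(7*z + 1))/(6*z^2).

Direct substitution gives 0/0.
Apply L'Hôpital: lim (-7 + 7/(7*z + 1))/(12*z), still 0/0.
After 2 applications of L'Hôpital's rule the quotient is (-49/(7*z + 1)^2)/(12); substituting z = 0 gives -49/12.

-49/12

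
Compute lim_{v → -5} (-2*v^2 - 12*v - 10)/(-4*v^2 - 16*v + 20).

Direct substitution gives 0/0, so factor. Both numerator and denominator have (v + 5) as a factor.
After cancelling, the expression reduces to (-2*v - 2)/(4 - 4*v).
Substituting v = -5 gives 1/3.

1/3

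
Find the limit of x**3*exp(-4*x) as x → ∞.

0

Write as x^3/e^{4x}, an ∞/∞ form.
Exponential growth dominates any polynomial, so repeated L'Hôpital (or the standard result) gives 0.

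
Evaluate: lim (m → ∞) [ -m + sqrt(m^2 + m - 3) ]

This has the form ∞ − ∞. Multiply and divide by the conjugate √(m^2 + m - 3) + m.
That gives (m - 3) / (√(m^2 + m - 3) + m).
Divide numerator and denominator by m: the limit is 1/(2·1) = 1/2.

1/2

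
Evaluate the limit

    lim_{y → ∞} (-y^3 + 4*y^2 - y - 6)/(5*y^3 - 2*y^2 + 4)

-1/5

Numerator and denominator both have degree 3.
Dividing every term by y^3, all lower-order terms vanish and the limit is the ratio of leading coefficients, -1/(5) = -1/5.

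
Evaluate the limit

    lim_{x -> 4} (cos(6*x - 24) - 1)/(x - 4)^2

Direct substitution gives 0/0.
Apply L'Hôpital: lim (-6*sin(6*x - 24))/(2*x - 8), still 0/0.
After 2 applications of L'Hôpital's rule the quotient is (-36*cos(6*x - 24))/(2); substituting x = 4 gives -18.

-18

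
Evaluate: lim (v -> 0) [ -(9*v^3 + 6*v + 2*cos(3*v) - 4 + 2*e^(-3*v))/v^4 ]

Substitution gives 0/0 (the numerator vanishes to order 4).
Expand each term to order v^4: the coefficient of v^4 in 2·cos(3v) is 27/4 and in 2·e^(-3v) is 27/4.
Lower-order terms cancel with the polynomial part, so the numerator is (27/2)·v^4 + o(v^4), and the limit is (27/2)/(-1) = -27/2.

-27/2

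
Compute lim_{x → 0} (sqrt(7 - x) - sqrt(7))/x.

-√(7)/14

A 0/0 form; rationalise with √(7 - x) + √7. This collapses the numerator to -x, leaving -1/(√(7 - x) + √7) → -1/(2√7) = -√(7)/14.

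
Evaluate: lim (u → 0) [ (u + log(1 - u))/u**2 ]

Direct substitution gives 0/0.
Apply L'Hôpital: lim (1 - 1/(1 - u))/(2*u), still 0/0.
After 2 applications of L'Hôpital's rule the quotient is (-1/(1 - u)^2)/(2); substituting u = 0 gives -1/2.

-1/2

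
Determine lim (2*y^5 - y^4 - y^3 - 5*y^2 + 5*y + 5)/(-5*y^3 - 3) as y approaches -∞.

The numerator has higher degree (5 > 3); the quotient behaves like (2/(-5))·y^2 for large |y|.
As y → −∞ this diverges to -∞.

-∞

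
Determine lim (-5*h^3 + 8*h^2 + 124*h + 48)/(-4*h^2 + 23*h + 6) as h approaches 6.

64/5

At h = 6 both the top and bottom vanish — a removable singularity. Factoring out (h - 6) from each leaves (-5*h^2 - 22*h - 8)/(-4*h - 1), which at h = 6 equals 64/5.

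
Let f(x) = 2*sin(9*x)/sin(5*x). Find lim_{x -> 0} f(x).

18/5

Substitution gives 0/0.
Divide numerator and denominator by x: sin(9x)/x → 9 and sin(5x)/x → 5, so the limit is 2·9/5 = 18/5.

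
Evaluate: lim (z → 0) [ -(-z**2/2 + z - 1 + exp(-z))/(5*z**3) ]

Direct substitution gives 0/0.
Apply L'Hôpital: lim (-z + 1 - e^(-z))/(-15*z^2), still 0/0.
Apply L'Hôpital: lim (-1 + e^(-z))/(-30*z), still 0/0.
After 3 applications of L'Hôpital's rule the quotient is (-e^(-z))/(-30); substituting z = 0 gives 1/30.

1/30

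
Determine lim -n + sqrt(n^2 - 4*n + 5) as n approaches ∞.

An ∞ − ∞ form. Rationalising with the conjugate, the difference becomes (-4n + 5) / (√(n^2 - 4*n + 5) + n).
For large n the denominator behaves like 2·n, so the quotient tends to -4/2 = -2.

-2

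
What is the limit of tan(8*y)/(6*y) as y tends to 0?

4/3

Substitution gives 0/0.
Since tan(u)/u → 1 as u → 0, tan(8y)/(8y) → 1 and the limit is 8/6 = 4/3.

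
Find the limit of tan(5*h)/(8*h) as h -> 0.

Substitution gives 0/0.
Since tan(u)/u → 1 as u → 0, tan(5h)/(5h) → 1 and the limit is 5/8.

5/8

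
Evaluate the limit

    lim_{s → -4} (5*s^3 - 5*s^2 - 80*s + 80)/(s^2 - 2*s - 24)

Direct substitution gives 0/0, so factor. Both numerator and denominator have (s + 4) as a factor.
After cancelling, the expression reduces to (5*s^2 - 25*s + 20)/(s - 6).
Substituting s = -4 gives -20.

-20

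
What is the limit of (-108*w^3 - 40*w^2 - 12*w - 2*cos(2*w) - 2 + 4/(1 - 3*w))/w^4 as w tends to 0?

Substitution gives 0/0 (the numerator vanishes to order 4).
Expand each term to order w^4: the coefficient of w^4 in -2·cos(2w) is -4/3 and in 4·1/(1 - 3w) is 324.
Lower-order terms cancel with the polynomial part, so the numerator is (968/3)·w^4 + o(w^4), and the limit is (968/3)/(1) = 968/3.

968/3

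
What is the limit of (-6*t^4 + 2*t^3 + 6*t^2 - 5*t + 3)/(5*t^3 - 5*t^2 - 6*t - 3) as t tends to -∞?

∞

The numerator has higher degree (4 > 3); the quotient behaves like (-6/(5))·t^1 for large |t|.
As t → −∞ this diverges to ∞.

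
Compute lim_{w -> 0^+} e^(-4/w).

0

As w → 0⁺, -4/(w) → −∞, so e^(-4/(w)) → 0.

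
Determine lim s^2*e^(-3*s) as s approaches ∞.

0

Write as s^2/e^{3s}, an ∞/∞ form.
Exponential growth dominates any polynomial, so repeated L'Hôpital (or the standard result) gives 0.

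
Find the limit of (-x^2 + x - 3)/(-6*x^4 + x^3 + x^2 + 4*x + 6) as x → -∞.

The denominator has degree 4 and the numerator degree 2. Dividing numerator and denominator by x^4 sends every term to 0 except the leading denominator term, so the limit is 0.

0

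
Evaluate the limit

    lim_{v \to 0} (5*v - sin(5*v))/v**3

Direct substitution gives 0/0.
Apply L'Hôpital: lim (5 - 5*cos(5*v))/(3*v^2), still 0/0.
Apply L'Hôpital: lim (25*sin(5*v))/(6*v), still 0/0.
After 3 applications of L'Hôpital's rule the quotient is (125*cos(5*v))/(6); substituting v = 0 gives 125/6.

125/6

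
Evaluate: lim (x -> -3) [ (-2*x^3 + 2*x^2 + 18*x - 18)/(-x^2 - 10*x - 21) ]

12

Since x = -3 makes numerator and denominator zero, (x + 3) divides both.
Cancelling it gives (-2*x^2 + 8*x - 6)/(-x - 7); now plug in x = -3 to get 12.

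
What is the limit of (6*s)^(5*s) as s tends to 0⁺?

Base → 0⁺ and exponent → 0⁺: a 0^0 form.
Take logs: 5s·ln(6s). This is 0·(−∞); rewriting as ln(6s)/(1/(5s)) and applying L'Hôpital gives 0.
Hence the limit is e^0 = 1.

1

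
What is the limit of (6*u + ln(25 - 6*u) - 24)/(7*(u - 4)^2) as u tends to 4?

Direct substitution gives 0/0.
Apply L'Hôpital: lim (6 - 6/(25 - 6*u))/(14*u - 56), still 0/0.
After 2 applications of L'Hôpital's rule the quotient is (-36/(25 - 6*u)^2)/(14); substituting u = 4 gives -18/7.

-18/7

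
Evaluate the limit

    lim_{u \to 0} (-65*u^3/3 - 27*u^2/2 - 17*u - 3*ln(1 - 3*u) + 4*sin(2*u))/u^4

Substitution gives 0/0; apply L'Hôpital's rule 4 times.
After differentiating numerator and denominator 4 times the quotient is (64*sin(2*u) + 1458/(3*u - 1)^4)/(24); at u = 0 this is 243/4.

243/4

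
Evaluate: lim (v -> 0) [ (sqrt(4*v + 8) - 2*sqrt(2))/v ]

√(2)/2

Substitution gives 0/0. Multiply numerator and denominator by the conjugate √(8 + 4v) + √8.
The numerator becomes (8 + 4v) − 8 = 4v, so the expression simplifies to 4/(√(8 + 4v) + √8).
Letting v → 0 gives 4/(2√8) = √(2)/2.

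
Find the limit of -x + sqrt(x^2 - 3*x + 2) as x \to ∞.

An ∞ − ∞ form. Rationalising with the conjugate, the difference becomes (-3x + 2) / (√(x^2 - 3*x + 2) + x).
For large x the denominator behaves like 2·x, so the quotient tends to -3/2 = -3/2.

-3/2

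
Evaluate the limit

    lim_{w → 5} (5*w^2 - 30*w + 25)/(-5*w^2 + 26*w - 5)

At w = 5 both the top and bottom vanish — a removable singularity. Factoring out (w - 5) from each leaves (5*w - 5)/(1 - 5*w), which at w = 5 equals -5/6.

-5/6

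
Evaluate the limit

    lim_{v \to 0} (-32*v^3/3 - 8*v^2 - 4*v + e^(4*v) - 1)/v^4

32/3

Direct substitution gives 0/0.
Apply L'Hôpital: lim (-32*v^2 - 16*v + 4*e^(4*v) - 4)/(4*v^3), still 0/0.
Apply L'Hôpital: lim (-64*v + 16*e^(4*v) - 16)/(12*v^2), still 0/0.
Apply L'Hôpital: lim (64*e^(4*v) - 64)/(24*v), still 0/0.
After 4 applications of L'Hôpital's rule the quotient is (256*e^(4*v))/(24); substituting v = 0 gives 32/3.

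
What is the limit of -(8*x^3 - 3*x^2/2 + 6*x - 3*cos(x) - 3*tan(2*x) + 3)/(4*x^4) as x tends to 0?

Substitution gives 0/0 (the numerator vanishes to order 4).
Expand each term to order x^4: the coefficient of x^4 in -3·cos(x) is -1/8 and in -3·tan(2x) is 0.
Lower-order terms cancel with the polynomial part, so the numerator is (-1/8)·x^4 + o(x^4), and the limit is (-1/8)/(-4) = 1/32.

1/32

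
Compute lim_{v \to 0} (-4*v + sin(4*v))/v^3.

-32/3

Direct substitution gives 0/0.
Apply L'Hôpital: lim (4*cos(4*v) - 4)/(3*v^2), still 0/0.
Apply L'Hôpital: lim (-16*sin(4*v))/(6*v), still 0/0.
After 3 applications of L'Hôpital's rule the quotient is (-64*cos(4*v))/(6); substituting v = 0 gives -32/3.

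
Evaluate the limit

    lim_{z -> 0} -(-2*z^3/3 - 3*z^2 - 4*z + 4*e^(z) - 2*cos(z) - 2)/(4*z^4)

-1/48

Substitution gives 0/0; apply L'Hôpital's rule 4 times.
After differentiating numerator and denominator 4 times the quotient is (4*e^(z) - 2*cos(z))/(-96); at z = 0 this is -1/48.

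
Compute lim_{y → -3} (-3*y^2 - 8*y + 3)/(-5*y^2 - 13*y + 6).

10/17

Direct substitution gives 0/0, so factor. Both numerator and denominator have (y + 3) as a factor.
After cancelling, the expression reduces to (1 - 3*y)/(2 - 5*y).
Substituting y = -3 gives 10/17.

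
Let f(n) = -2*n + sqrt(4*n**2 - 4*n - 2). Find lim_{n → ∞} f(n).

This has the form ∞ − ∞. Multiply and divide by the conjugate √(4*n^2 - 4*n - 2) + 2n.
That gives (-4n - 2) / (√(4*n^2 - 4*n - 2) + 2n).
Divide numerator and denominator by n: the limit is -4/(2·2) = -1.

-1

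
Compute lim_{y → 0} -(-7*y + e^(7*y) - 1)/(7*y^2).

-7/2

Direct substitution gives 0/0.
Apply L'Hôpital: lim (7*e^(7*y) - 7)/(-14*y), still 0/0.
After 2 applications of L'Hôpital's rule the quotient is (49*e^(7*y))/(-14); substituting y = 0 gives -7/2.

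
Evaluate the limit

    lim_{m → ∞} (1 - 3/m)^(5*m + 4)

Write it as [(1 - 3/m)^m]^(5) · (1 - 3/m)^(4). The bracketed term tends to e^(-3) and the second factor to 1, so the limit is e^(-15).

e^(-15)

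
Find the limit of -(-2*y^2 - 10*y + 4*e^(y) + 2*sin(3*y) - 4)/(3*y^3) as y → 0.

25/9

Substitution gives 0/0 (the numerator vanishes to order 3).
Expand each term to order y^3: the coefficient of y^3 in 4·e^(y) is 2/3 and in 2·sin(3y) is -9.
Lower-order terms cancel with the polynomial part, so the numerator is (-25/3)·y^3 + o(y^3), and the limit is (-25/3)/(-3) = 25/9.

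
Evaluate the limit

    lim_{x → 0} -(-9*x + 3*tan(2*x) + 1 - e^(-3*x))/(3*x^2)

3/2

Substitution gives 0/0; apply L'Hôpital's rule 2 times.
After differentiating numerator and denominator 2 times the quotient is (24*tan(2*x)/cos(2*x)^2 - 9*e^(-3*x))/(-6); at x = 0 this is 3/2.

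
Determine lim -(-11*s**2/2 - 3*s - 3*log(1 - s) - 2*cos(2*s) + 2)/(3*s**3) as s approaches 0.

Substitution gives 0/0 (the numerator vanishes to order 3).
Expand each term to order s^3: the coefficient of s^3 in -2·cos(2s) is 0 and in -3·ln(1 - s) is 1.
Lower-order terms cancel with the polynomial part, so the numerator is (1)·s^3 + o(s^3), and the limit is (1)/(-3) = -1/3.

-1/3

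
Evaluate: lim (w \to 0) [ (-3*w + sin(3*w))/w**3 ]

-9/2

Direct substitution gives 0/0.
Apply L'Hôpital: lim (3*cos(3*w) - 3)/(3*w^2), still 0/0.
Apply L'Hôpital: lim (-9*sin(3*w))/(6*w), still 0/0.
After 3 applications of L'Hôpital's rule the quotient is (-27*cos(3*w))/(6); substituting w = 0 gives -9/2.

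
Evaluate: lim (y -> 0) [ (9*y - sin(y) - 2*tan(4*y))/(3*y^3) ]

-85/6

Substitution gives 0/0 (the numerator vanishes to order 3).
Expand each term to order y^3: the coefficient of y^3 in −sin(y) is 1/6 and in -2·tan(4y) is -128/3.
Lower-order terms cancel with the polynomial part, so the numerator is (-85/2)·y^3 + o(y^3), and the limit is (-85/2)/(3) = -85/6.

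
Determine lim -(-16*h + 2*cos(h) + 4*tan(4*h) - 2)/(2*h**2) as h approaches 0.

Substitution gives 0/0 (the numerator vanishes to order 2).
Expand each term to order h^2: the coefficient of h^2 in 4·tan(4h) is 0 and in 2·cos(h) is -1.
Lower-order terms cancel with the polynomial part, so the numerator is (-1)·h^2 + o(h^2), and the limit is (-1)/(-2) = 1/2.

1/2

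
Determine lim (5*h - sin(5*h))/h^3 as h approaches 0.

125/6

Direct substitution gives 0/0.
Apply L'Hôpital: lim (5 - 5*cos(5*h))/(3*h^2), still 0/0.
Apply L'Hôpital: lim (25*sin(5*h))/(6*h), still 0/0.
After 3 applications of L'Hôpital's rule the quotient is (125*cos(5*h))/(6); substituting h = 0 gives 125/6.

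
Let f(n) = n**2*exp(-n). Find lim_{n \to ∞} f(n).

Write as n^2/e^{1n}, an ∞/∞ form.
Exponential growth dominates any polynomial, so repeated L'Hôpital (or the standard result) gives 0.

0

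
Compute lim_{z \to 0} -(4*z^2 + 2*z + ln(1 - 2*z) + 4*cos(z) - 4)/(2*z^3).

4/3

Substitution gives 0/0; apply L'Hôpital's rule 3 times.
After differentiating numerator and denominator 3 times the quotient is (4*sin(z) + 16/(2*z - 1)^3)/(-12); at z = 0 this is 4/3.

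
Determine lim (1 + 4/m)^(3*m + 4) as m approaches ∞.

Write it as [(1 + 4/m)^m]^(3) · (1 + 4/m)^(4). The bracketed term tends to e^(4) and the second factor to 1, so the limit is e^(12).

e^(12)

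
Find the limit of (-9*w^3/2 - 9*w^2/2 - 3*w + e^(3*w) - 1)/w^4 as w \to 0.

Direct substitution gives 0/0.
Apply L'Hôpital: lim (-27*w^2/2 - 9*w + 3*e^(3*w) - 3)/(4*w^3), still 0/0.
Apply L'Hôpital: lim (-27*w + 9*e^(3*w) - 9)/(12*w^2), still 0/0.
Apply L'Hôpital: lim (27*e^(3*w) - 27)/(24*w), still 0/0.
After 4 applications of L'Hôpital's rule the quotient is (81*e^(3*w))/(24); substituting w = 0 gives 27/8.

27/8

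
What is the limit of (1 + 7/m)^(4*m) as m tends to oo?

e^(28)

Let L be the limit and take ln: ln L = lim (4m)·ln(1 + 7/m) = lim (4m)·(7/m + O(1/m²)) = 28.
Hence L = e^(28).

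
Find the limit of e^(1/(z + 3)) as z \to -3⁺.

As z → -3⁺, 1/(z + 3) → +∞, so e^(1/(z + 3)) → ∞.

∞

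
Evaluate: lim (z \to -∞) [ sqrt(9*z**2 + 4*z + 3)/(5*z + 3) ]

-3/5

For large |z|, √(9*z^2 + 4*z + 3) ≈ √9·|z| and the denominator ≈ 5z.
Since z → −∞, |z| = −z, giving −√9/(5) = -3/5.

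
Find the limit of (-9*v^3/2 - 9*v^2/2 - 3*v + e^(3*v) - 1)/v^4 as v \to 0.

27/8

Direct substitution gives 0/0.
Apply L'Hôpital: lim (-27*v^2/2 - 9*v + 3*e^(3*v) - 3)/(4*v^3), still 0/0.
Apply L'Hôpital: lim (-27*v + 9*e^(3*v) - 9)/(12*v^2), still 0/0.
Apply L'Hôpital: lim (27*e^(3*v) - 27)/(24*v), still 0/0.
After 4 applications of L'Hôpital's rule the quotient is (81*e^(3*v))/(24); substituting v = 0 gives 27/8.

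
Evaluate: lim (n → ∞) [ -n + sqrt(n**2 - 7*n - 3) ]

-7/2

An ∞ − ∞ form. Rationalising with the conjugate, the difference becomes (-7n - 3) / (√(n^2 - 7*n - 3) + n).
For large n the denominator behaves like 2·n, so the quotient tends to -7/2 = -7/2.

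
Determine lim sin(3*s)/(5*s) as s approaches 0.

3/5

Substitution gives 0/0.
Write it as (3/5)·sin(3s)/(3s); since sin(u)/u → 1, the limit is 3/5.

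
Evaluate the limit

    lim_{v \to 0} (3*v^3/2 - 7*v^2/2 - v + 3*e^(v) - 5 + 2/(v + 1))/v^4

Substitution gives 0/0 (the numerator vanishes to order 4).
Expand each term to order v^4: the coefficient of v^4 in 3·e^(v) is 1/8 and in 2·1/(1 + v) is 2.
Lower-order terms cancel with the polynomial part, so the numerator is (17/8)·v^4 + o(v^4), and the limit is (17/8)/(1) = 17/8.

17/8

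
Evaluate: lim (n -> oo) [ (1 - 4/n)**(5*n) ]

Write it as [(1 - 4/n)^n]^(5) · (1 - 4/n)^(0). The bracketed term tends to e^(-4) and the second factor to 1, so the limit is e^(-20).

e^(-20)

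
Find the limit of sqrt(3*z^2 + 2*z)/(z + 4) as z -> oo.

√(3)

For large |z|, √(3*z^2 + 2*z) ≈ √3·|z| and the denominator ≈ z.
Since z → +∞, |z| = z, giving √3/(1) = √(3).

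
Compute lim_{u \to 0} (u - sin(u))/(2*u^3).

1/12

Direct substitution gives 0/0.
Apply L'Hôpital: lim (1 - cos(u))/(6*u^2), still 0/0.
Apply L'Hôpital: lim (sin(u))/(12*u), still 0/0.
After 3 applications of L'Hôpital's rule the quotient is (cos(u))/(12); substituting u = 0 gives 1/12.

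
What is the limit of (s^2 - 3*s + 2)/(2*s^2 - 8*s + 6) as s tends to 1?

Since s = 1 makes numerator and denominator zero, (s - 1) divides both.
Cancelling it gives (s - 2)/(2*s - 6); now plug in s = 1 to get 1/4.

1/4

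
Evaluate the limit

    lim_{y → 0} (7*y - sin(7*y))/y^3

Direct substitution gives 0/0.
Apply L'Hôpital: lim (7 - 7*cos(7*y))/(3*y^2), still 0/0.
Apply L'Hôpital: lim (49*sin(7*y))/(6*y), still 0/0.
After 3 applications of L'Hôpital's rule the quotient is (343*cos(7*y))/(6); substituting y = 0 gives 343/6.

343/6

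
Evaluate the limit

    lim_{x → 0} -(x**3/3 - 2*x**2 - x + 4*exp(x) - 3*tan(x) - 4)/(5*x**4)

-1/30

Substitution gives 0/0 (the numerator vanishes to order 4).
Expand each term to order x^4: the coefficient of x^4 in 4·e^(x) is 1/6 and in -3·tan(x) is 0.
Lower-order terms cancel with the polynomial part, so the numerator is (1/6)·x^4 + o(x^4), and the limit is (1/6)/(-5) = -1/30.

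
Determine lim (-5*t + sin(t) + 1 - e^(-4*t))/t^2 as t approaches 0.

-8

Substitution gives 0/0 (the numerator vanishes to order 2).
Expand each term to order t^2: the coefficient of t^2 in sin(t) is 0 and in −e^(-4t) is -8.
Lower-order terms cancel with the polynomial part, so the numerator is (-8)·t^2 + o(t^2), and the limit is (-8)/(1) = -8.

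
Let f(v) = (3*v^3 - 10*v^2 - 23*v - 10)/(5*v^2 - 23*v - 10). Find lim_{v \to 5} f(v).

34/9

Since v = 5 makes numerator and denominator zero, (v - 5) divides both.
Cancelling it gives (3*v^2 + 5*v + 2)/(5*v + 2); now plug in v = 5 to get 34/9.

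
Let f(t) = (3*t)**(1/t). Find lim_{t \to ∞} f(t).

Base → ∞ and exponent → 0: an ∞^0 form.
Take logs: (1/t)·ln(3·t^1) = (ln 3 + 1·ln t)/t → 0.
So the limit is e^0 = 1.

1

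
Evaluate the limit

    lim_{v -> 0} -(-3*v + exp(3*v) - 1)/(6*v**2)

-3/4

Direct substitution gives 0/0.
Apply L'Hôpital: lim (3*e^(3*v) - 3)/(-12*v), still 0/0.
After 2 applications of L'Hôpital's rule the quotient is (9*e^(3*v))/(-12); substituting v = 0 gives -3/4.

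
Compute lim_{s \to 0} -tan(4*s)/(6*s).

Substitution gives 0/0.
Since tan(u)/u → 1 as u → 0, tan(4s)/(4s) → 1 and the limit is 4/(-6) = -2/3.

-2/3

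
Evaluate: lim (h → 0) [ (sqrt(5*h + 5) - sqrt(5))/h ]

√(5)/2

Substitution gives 0/0. Multiply numerator and denominator by the conjugate √(5 + 5h) + √5.
The numerator becomes (5 + 5h) − 5 = 5h, so the expression simplifies to 5/(√(5 + 5h) + √5).
Letting h → 0 gives 5/(2√5) = √(5)/2.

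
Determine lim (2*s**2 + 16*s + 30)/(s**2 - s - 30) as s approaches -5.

4/11

Since s = -5 makes numerator and denominator zero, (s + 5) divides both.
Cancelling it gives (2*s + 6)/(s - 6); now plug in s = -5 to get 4/11.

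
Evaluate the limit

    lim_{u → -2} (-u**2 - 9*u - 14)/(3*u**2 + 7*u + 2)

Direct substitution gives 0/0, so factor. Both numerator and denominator have (u + 2) as a factor.
After cancelling, the expression reduces to (-u - 7)/(3*u + 1).
Substituting u = -2 gives 1.

1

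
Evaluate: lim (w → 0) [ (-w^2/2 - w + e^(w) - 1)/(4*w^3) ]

1/24

Direct substitution gives 0/0.
Apply L'Hôpital: lim (-w + e^(w) - 1)/(12*w^2), still 0/0.
Apply L'Hôpital: lim (e^(w) - 1)/(24*w), still 0/0.
After 3 applications of L'Hôpital's rule the quotient is (e^(w))/(24); substituting w = 0 gives 1/24.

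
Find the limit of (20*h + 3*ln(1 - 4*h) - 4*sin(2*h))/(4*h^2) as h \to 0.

-6

Substitution gives 0/0 (the numerator vanishes to order 2).
Expand each term to order h^2: the coefficient of h^2 in 3·ln(1 - 4h) is -24 and in -4·sin(2h) is 0.
Lower-order terms cancel with the polynomial part, so the numerator is (-24)·h^2 + o(h^2), and the limit is (-24)/(4) = -6.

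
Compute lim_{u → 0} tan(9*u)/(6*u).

Substitution gives 0/0.
Since tan(θ)/θ → 1 as θ → 0, tan(9u)/(9u) → 1 and the limit is 9/6 = 3/2.

3/2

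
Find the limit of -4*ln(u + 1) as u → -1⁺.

As u → -1⁺, u + 1 → 0⁺ and ln(u + 1) → −∞.
Multiplying by -4 gives ∞.

∞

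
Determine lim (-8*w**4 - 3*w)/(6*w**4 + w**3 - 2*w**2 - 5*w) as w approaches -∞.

-4/3

Numerator and denominator both have degree 4.
Dividing every term by w^4, all lower-order terms vanish and the limit is the ratio of leading coefficients, -8/(6) = -4/3.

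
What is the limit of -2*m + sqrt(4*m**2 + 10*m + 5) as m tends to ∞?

5/2

An ∞ − ∞ form. Rationalising with the conjugate, the difference becomes (10m + 5) / (√(4*m^2 + 10*m + 5) + 2m).
For large m the denominator behaves like 2·2m, so the quotient tends to 10/4 = 5/2.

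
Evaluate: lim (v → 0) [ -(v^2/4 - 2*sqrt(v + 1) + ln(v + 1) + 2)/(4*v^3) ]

-5/96

Substitution gives 0/0 (the numerator vanishes to order 3).
Expand each term to order v^3: the coefficient of v^3 in ln(1 + v) is 1/3 and in -2·√(1 + v) is -1/8.
Lower-order terms cancel with the polynomial part, so the numerator is (5/24)·v^3 + o(v^3), and the limit is (5/24)/(-4) = -5/96.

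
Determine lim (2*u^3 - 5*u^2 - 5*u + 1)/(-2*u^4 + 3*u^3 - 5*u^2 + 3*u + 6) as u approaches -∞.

0

The denominator has degree 4 and the numerator degree 3. Dividing numerator and denominator by u^4 sends every term to 0 except the leading denominator term, so the limit is 0.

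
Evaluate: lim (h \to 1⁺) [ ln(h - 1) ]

As h → 1⁺, h - 1 → 0⁺ and ln(h - 1) → −∞.
Multiplying by 1 gives -∞.

-∞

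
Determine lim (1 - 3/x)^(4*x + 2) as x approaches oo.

Write it as [(1 - 3/x)^x]^(4) · (1 - 3/x)^(2). The bracketed term tends to e^(-3) and the second factor to 1, so the limit is e^(-12).

e^(-12)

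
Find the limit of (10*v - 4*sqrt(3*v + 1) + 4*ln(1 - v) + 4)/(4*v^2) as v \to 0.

Substitution gives 0/0 (the numerator vanishes to order 2).
Expand each term to order v^2: the coefficient of v^2 in -4·√(1 + 3v) is 9/2 and in 4·ln(1 - v) is -2.
Lower-order terms cancel with the polynomial part, so the numerator is (5/2)·v^2 + o(v^2), and the limit is (5/2)/(4) = 5/8.

5/8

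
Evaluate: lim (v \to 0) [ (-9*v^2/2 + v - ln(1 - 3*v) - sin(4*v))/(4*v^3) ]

Substitution gives 0/0; apply L'Hôpital's rule 3 times.
After differentiating numerator and denominator 3 times the quotient is (64*cos(4*v) - 54/(3*v - 1)^3)/(24); at v = 0 this is 59/12.

59/12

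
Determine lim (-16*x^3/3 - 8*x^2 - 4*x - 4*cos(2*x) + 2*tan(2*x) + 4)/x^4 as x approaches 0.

Substitution gives 0/0 (the numerator vanishes to order 4).
Expand each term to order x^4: the coefficient of x^4 in 2·tan(2x) is 0 and in -4·cos(2x) is -8/3.
Lower-order terms cancel with the polynomial part, so the numerator is (-8/3)·x^4 + o(x^4), and the limit is (-8/3)/(1) = -8/3.

-8/3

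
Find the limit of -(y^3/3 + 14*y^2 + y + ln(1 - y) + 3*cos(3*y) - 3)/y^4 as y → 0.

-79/8

Substitution gives 0/0; apply L'Hôpital's rule 4 times.
After differentiating numerator and denominator 4 times the quotient is (243*cos(3*y) - 6/(y - 1)^4)/(-24); at y = 0 this is -79/8.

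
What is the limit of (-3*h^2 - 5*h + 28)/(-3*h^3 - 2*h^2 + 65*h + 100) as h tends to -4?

-19/63

Direct substitution gives 0/0, so factor. Both numerator and denominator have (h + 4) as a factor.
After cancelling, the expression reduces to (7 - 3*h)/(-3*h^2 + 10*h + 25).
Substituting h = -4 gives -19/63.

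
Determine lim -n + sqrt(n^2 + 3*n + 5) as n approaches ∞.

This has the form ∞ − ∞. Multiply and divide by the conjugate √(n^2 + 3*n + 5) + n.
That gives (3n + 5) / (√(n^2 + 3*n + 5) + n).
Divide numerator and denominator by n: the limit is 3/(2·1) = 3/2.

3/2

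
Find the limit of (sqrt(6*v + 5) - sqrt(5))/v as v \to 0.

3*√(5)/5

Substitution gives 0/0. Multiply numerator and denominator by the conjugate √(5 + 6v) + √5.
The numerator becomes (5 + 6v) − 5 = 6v, so the expression simplifies to 6/(√(5 + 6v) + √5).
Letting v → 0 gives 6/(2√5) = 3*√(5)/5.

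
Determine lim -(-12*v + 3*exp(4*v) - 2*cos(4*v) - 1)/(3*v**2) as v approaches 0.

-40/3

Substitution gives 0/0 (the numerator vanishes to order 2).
Expand each term to order v^2: the coefficient of v^2 in -2·cos(4v) is 16 and in 3·e^(4v) is 24.
Lower-order terms cancel with the polynomial part, so the numerator is (40)·v^2 + o(v^2), and the limit is (40)/(-3) = -40/3.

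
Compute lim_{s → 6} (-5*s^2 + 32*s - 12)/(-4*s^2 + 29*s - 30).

Since s = 6 makes numerator and denominator zero, (s - 6) divides both.
Cancelling it gives (2 - 5*s)/(5 - 4*s); now plug in s = 6 to get 28/19.

28/19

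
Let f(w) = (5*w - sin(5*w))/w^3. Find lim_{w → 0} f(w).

125/6

Direct substitution gives 0/0.
Apply L'Hôpital: lim (5 - 5*cos(5*w))/(3*w^2), still 0/0.
Apply L'Hôpital: lim (25*sin(5*w))/(6*w), still 0/0.
After 3 applications of L'Hôpital's rule the quotient is (125*cos(5*w))/(6); substituting w = 0 gives 125/6.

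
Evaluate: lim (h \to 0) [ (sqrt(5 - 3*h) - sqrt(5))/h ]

-3*√(5)/10

A 0/0 form; rationalise with √(5 - 3h) + √5. This collapses the numerator to -3h, leaving -3/(√(5 - 3h) + √5) → -3/(2√5) = -3*√(5)/10.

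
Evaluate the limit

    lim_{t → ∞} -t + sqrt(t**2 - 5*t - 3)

This has the form ∞ − ∞. Multiply and divide by the conjugate √(t^2 - 5*t - 3) + t.
That gives (-5t - 3) / (√(t^2 - 5*t - 3) + t).
Divide numerator and denominator by t: the limit is -5/(2·1) = -5/2.

-5/2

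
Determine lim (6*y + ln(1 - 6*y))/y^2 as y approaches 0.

Direct substitution gives 0/0.
Apply L'Hôpital: lim (6 - 6/(1 - 6*y))/(2*y), still 0/0.
After 2 applications of L'Hôpital's rule the quotient is (-36/(1 - 6*y)^2)/(2); substituting y = 0 gives -18.

-18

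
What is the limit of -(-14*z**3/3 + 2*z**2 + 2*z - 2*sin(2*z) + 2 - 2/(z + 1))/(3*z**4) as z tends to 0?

Substitution gives 0/0; apply L'Hôpital's rule 4 times.
After differentiating numerator and denominator 4 times the quotient is (-32*sin(2*z) - 48/(z + 1)^5)/(-72); at z = 0 this is 2/3.

2/3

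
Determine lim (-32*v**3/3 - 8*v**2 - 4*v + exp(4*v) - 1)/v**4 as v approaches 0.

Direct substitution gives 0/0.
Apply L'Hôpital: lim (-32*v^2 - 16*v + 4*e^(4*v) - 4)/(4*v^3), still 0/0.
Apply L'Hôpital: lim (-64*v + 16*e^(4*v) - 16)/(12*v^2), still 0/0.
Apply L'Hôpital: lim (64*e^(4*v) - 64)/(24*v), still 0/0.
After 4 applications of L'Hôpital's rule the quotient is (256*e^(4*v))/(24); substituting v = 0 gives 32/3.

32/3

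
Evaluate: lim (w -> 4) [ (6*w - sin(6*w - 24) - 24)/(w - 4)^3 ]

Direct substitution gives 0/0.
Apply L'Hôpital: lim (6 - 6*cos(6*w - 24))/(3*(w - 4)^2), still 0/0.
Apply L'Hôpital: lim (36*sin(6*w - 24))/(6*w - 24), still 0/0.
After 3 applications of L'Hôpital's rule the quotient is (216*cos(6*w - 24))/(6); substituting w = 4 gives 36.

36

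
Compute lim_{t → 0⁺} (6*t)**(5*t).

1

Base → 0⁺ and exponent → 0⁺: a 0^0 form.
Take logs: 5t·ln(6t). This is 0·(−∞); rewriting as ln(6t)/(1/(5t)) and applying L'Hôpital gives 0.
Hence the limit is e^0 = 1.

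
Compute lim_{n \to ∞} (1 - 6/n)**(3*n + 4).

Let L be the limit and take ln: ln L = lim (3n + 4)·ln(1 - 6/n) = lim (3n + 4)·(-6/n + O(1/n²)) = -18.
Hence L = e^(-18).

e^(-18)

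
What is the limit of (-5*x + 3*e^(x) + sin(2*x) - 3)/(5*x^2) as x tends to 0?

Substitution gives 0/0 (the numerator vanishes to order 2).
Expand each term to order x^2: the coefficient of x^2 in 3·e^(x) is 3/2 and in sin(2x) is 0.
Lower-order terms cancel with the polynomial part, so the numerator is (3/2)·x^2 + o(x^2), and the limit is (3/2)/(5) = 3/10.

3/10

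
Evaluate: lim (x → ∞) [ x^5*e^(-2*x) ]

0

Write as x^5/e^{2x}, an ∞/∞ form.
Exponential growth dominates any polynomial, so repeated L'Hôpital (or the standard result) gives 0.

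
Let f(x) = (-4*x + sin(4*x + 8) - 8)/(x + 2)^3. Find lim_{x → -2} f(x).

-32/3

Direct substitution gives 0/0.
Apply L'Hôpital: lim (4*cos(4*x + 8) - 4)/(3*(x + 2)^2), still 0/0.
Apply L'Hôpital: lim (-16*sin(4*x + 8))/(6*x + 12), still 0/0.
After 3 applications of L'Hôpital's rule the quotient is (-64*cos(4*x + 8))/(6); substituting x = -2 gives -32/3.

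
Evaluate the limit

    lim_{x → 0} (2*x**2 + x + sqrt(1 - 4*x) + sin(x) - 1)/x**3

-25/6

Substitution gives 0/0 (the numerator vanishes to order 3).
Expand each term to order x^3: the coefficient of x^3 in sin(x) is -1/6 and in √(1 - 4x) is -4.
Lower-order terms cancel with the polynomial part, so the numerator is (-25/6)·x^3 + o(x^3), and the limit is (-25/6)/(1) = -25/6.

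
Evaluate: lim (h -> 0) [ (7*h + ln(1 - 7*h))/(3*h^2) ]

Direct substitution gives 0/0.
Apply L'Hôpital: lim (7 - 7/(1 - 7*h))/(6*h), still 0/0.
After 2 applications of L'Hôpital's rule the quotient is (-49/(1 - 7*h)^2)/(6); substituting h = 0 gives -49/6.

-49/6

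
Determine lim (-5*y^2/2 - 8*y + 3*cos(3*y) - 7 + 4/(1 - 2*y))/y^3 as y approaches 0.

32

Substitution gives 0/0 (the numerator vanishes to order 3).
Expand each term to order y^3: the coefficient of y^3 in 4·1/(1 - 2y) is 32 and in 3·cos(3y) is 0.
Lower-order terms cancel with the polynomial part, so the numerator is (32)·y^3 + o(y^3), and the limit is (32)/(1) = 32.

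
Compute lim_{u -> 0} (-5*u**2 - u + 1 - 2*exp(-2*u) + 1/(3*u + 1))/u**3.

-73/3

Substitution gives 0/0 (the numerator vanishes to order 3).
Expand each term to order u^3: the coefficient of u^3 in -2·e^(-2u) is 8/3 and in 1/(1 + 3u) is -27.
Lower-order terms cancel with the polynomial part, so the numerator is (-73/3)·u^3 + o(u^3), and the limit is (-73/3)/(1) = -73/3.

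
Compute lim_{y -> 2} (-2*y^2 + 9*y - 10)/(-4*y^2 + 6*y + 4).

Since y = 2 makes numerator and denominator zero, (y - 2) divides both.
Cancelling it gives (5 - 2*y)/(-4*y - 2); now plug in y = 2 to get -1/10.

-1/10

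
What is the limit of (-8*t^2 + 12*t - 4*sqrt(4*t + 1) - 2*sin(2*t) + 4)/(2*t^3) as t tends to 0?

Substitution gives 0/0; apply L'Hôpital's rule 3 times.
After differentiating numerator and denominator 3 times the quotient is (16*cos(2*t) - 96/(4*t + 1)^(5/2))/(12); at t = 0 this is -20/3.

-20/3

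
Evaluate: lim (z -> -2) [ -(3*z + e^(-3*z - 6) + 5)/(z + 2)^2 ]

-9/2

Direct substitution gives 0/0.
Apply L'Hôpital: lim (3 - 3*e^(-3*z - 6))/(-2*z - 4), still 0/0.
After 2 applications of L'Hôpital's rule the quotient is (9*e^(-3*z - 6))/(-2); substituting z = -2 gives -9/2.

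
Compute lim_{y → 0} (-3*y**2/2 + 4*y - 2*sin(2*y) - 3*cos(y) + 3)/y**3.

Substitution gives 0/0; apply L'Hôpital's rule 3 times.
After differentiating numerator and denominator 3 times the quotient is (-3*sin(y) + 16*cos(2*y))/(6); at y = 0 this is 8/3.

8/3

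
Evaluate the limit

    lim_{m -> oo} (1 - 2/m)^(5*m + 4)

e^(-10)

The base → 1 and the exponent → ∞: a 1^∞ form.
Take logarithms: (5m + 4)·ln(1 - 2/m). Since ln(1+u) ~ u for small u, this behaves like (5m)·(-2/m) → -10.
So the limit is e^(-10).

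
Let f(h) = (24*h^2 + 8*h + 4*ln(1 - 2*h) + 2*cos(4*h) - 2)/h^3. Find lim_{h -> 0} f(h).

-32/3

Substitution gives 0/0; apply L'Hôpital's rule 3 times.
After differentiating numerator and denominator 3 times the quotient is (128*sin(4*h) + 64/(2*h - 1)^3)/(6); at h = 0 this is -32/3.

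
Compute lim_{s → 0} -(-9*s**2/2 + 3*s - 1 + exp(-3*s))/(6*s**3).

Direct substitution gives 0/0.
Apply L'Hôpital: lim (-9*s + 3 - 3*e^(-3*s))/(-18*s^2), still 0/0.
Apply L'Hôpital: lim (-9 + 9*e^(-3*s))/(-36*s), still 0/0.
After 3 applications of L'Hôpital's rule the quotient is (-27*e^(-3*s))/(-36); substituting s = 0 gives 3/4.

3/4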